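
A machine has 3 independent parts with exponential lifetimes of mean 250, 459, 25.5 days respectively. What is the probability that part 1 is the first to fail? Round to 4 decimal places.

0.0881

Rates: λ_i = 1/mean_i → 0.004, 0.00217865, 0.0392157; Σλ = 0.0453943.
P(part 1 first) = λ_1/Σλ = 0.004/0.0453943 ≈ 0.0881.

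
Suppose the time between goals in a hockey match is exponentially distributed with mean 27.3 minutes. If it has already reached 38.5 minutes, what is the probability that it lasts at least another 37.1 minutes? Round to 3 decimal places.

0.257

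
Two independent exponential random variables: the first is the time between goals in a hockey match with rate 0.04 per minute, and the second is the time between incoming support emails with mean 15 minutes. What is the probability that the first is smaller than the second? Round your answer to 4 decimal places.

0.3750

λ_1 = 0.04, λ_2 = 1/15 = 0.0666667.
For independent exponentials, P(the first < the second) = λ_1/(λ_1+λ_2) = 0.04/0.106667 ≈ 0.3750.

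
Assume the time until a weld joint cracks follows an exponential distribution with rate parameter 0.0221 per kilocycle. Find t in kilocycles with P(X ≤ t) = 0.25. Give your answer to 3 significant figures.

13.0

Set 1 − e^(−λt) = 0.25, so t = −ln(0.75)/λ = 0.28768/0.0221 ≈ 13.0173 kilocycles.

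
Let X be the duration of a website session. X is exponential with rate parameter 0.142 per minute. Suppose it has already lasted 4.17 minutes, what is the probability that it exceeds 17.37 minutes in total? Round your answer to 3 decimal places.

P(X > s+t | X > s) = e^(−λ(s+t))/e^(−λs) = e^(−λt), independent of s = 4.17.
P(X > 13.2) = e^(−1.8744) ≈ 0.153.

0.153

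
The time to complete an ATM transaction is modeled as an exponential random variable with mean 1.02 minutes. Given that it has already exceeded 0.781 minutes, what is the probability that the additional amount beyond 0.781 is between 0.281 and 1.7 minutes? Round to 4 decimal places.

0.5703

The rate is λ = 1/1.02 = 0.980392 per minute.
Memoryless: the residual past 0.781 is again Exp(λ).
P(0.281 < residual < 1.7) = e^(−λ·0.281) − e^(−λ·1.7) = 0.75920 − 0.18888 ≈ 0.5703.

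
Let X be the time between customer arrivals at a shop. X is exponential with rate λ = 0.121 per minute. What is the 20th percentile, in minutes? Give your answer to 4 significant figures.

1.844

Set 1 − e^(−λt) = 0.2, so t = −ln(0.8)/λ = 0.22314/0.121 ≈ 1.84416 minutes.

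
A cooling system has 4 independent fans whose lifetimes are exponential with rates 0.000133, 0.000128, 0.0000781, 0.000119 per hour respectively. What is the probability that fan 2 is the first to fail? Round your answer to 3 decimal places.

The time to first failure is exponential with rate Σλ = 0.000133 + 0.000128 + 0.0000781 + 0.000119 = 0.0004581.
P(fan 2 first) = λ_2/Σλ = 0.000128/0.0004581 ≈ 0.279.

0.279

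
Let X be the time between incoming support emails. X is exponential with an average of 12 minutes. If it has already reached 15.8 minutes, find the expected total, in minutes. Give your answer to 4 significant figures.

The rate is λ = 1/12 = 0.0833333 per minute.
By memorylessness, E[X | X > 15.8] = 15.8 + 1/λ = 15.8 + 12 = 27.8 minutes.

27.80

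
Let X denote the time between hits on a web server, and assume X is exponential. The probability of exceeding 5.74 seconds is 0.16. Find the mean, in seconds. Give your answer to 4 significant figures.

3.132

e^(−λ·5.74) = 0.16 ⇒ λ = −ln(0.16)/5.74 = 0.319265.
Mean = 1/λ = 3.13219 seconds.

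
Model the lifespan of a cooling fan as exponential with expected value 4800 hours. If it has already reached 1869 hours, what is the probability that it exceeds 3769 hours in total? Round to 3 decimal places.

0.673

The rate is λ = 1/4800 = 0.000208333 per hour.
By the memoryless property, P(X > 1869+1900 | X > 1869) = P(X > 1900).
P(X > 1900) = e^(−0.39583) ≈ 0.673.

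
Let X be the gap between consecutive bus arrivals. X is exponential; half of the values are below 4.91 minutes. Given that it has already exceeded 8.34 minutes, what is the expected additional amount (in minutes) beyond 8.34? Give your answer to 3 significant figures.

For an exponential, median = ln(2)/λ, so λ = ln 2 / 4.91 = 0.141171 per minute.
By memorylessness, the remaining amount past any threshold is again Exp(λ) with mean 1/λ = 7.08363 minutes.

7.08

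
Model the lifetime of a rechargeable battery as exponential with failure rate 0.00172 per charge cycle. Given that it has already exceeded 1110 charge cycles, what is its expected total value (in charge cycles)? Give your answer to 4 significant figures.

By memorylessness, E[X | X > 1110] = 1110 + 1/λ = 1110 + 581.395 = 1691.4 charge cycles.

1691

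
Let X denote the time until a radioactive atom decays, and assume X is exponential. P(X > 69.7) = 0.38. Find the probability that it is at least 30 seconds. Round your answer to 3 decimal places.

0.659

e^(−λ·69.7) = 0.38 ⇒ λ = −ln(0.38)/69.7 = 0.0138821.
P(X > 30) = e^(−0.0138821·30) = e^(−0.41646) ≈ 0.659.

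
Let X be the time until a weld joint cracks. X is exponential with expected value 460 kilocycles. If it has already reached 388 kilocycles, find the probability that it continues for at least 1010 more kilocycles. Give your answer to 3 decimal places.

The rate is λ = 1/460 = 0.00217391 per kilocycle.
P(X > s+t | X > s) = e^(−λ(s+t))/e^(−λs) = e^(−λt), independent of s = 388.
P(X > 1010) = e^(−2.1957) ≈ 0.111.

0.111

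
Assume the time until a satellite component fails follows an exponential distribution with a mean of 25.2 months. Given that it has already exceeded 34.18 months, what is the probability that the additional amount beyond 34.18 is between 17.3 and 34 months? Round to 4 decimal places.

0.2439

The rate is λ = 1/25.2 = 0.0396825 per month.
Memoryless: the residual past 34.18 is again Exp(λ).
P(17.3 < residual < 34) = e^(−λ·17.3) − e^(−λ·34) = 0.50333 − 0.25945 ≈ 0.2439.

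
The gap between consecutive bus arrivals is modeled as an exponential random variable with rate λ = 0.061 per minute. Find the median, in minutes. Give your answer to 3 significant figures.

Set 1 − e^(−λt) = 0.5, so t = −ln(0.5)/λ = 0.69315/0.061 ≈ 11.3631 minutes.

11.4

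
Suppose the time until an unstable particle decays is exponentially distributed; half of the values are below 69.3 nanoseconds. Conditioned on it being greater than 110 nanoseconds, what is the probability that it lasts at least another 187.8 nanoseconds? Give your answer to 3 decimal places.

0.153

For an exponential, median = ln(2)/λ, so λ = ln 2 / 69.3 = 0.0100021 per nanosecond.
P(X > s+t | X > s) = e^(−λ(s+t))/e^(−λs) = e^(−λt), independent of s = 110.
P(X > 187.8) = e^(−1.8784) ≈ 0.153.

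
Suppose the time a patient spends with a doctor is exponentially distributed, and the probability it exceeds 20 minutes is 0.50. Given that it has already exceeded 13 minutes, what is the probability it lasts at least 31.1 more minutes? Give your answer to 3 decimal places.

0.340

From e^(−λ·20) = 0.50, λ = −ln(0.50)/20 = 0.0346574.
Memoryless: P(X > 13+31.1 | X > 13) = P(X > 31.1) = e^(−0.0346574·31.1) ≈ 0.340.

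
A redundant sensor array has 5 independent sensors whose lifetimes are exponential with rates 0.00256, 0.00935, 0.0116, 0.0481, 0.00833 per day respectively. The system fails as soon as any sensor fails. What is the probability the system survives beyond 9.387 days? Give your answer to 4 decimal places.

The time to first failure is exponential with rate Σλ = 0.00256 + 0.00935 + 0.0116 + 0.0481 + 0.00833 = 0.07994.
P(min > 9.387) = e^(−0.07994·9.387) = e^(−0.7504) ≈ 0.4722.

0.4722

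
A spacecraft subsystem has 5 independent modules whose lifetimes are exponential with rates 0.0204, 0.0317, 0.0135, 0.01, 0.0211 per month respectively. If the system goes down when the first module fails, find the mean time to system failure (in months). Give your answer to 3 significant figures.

10.3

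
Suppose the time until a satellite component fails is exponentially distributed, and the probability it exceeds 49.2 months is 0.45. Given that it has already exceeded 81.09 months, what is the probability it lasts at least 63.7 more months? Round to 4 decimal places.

0.3556

From e^(−λ·49.2) = 0.45, λ = −ln(0.45)/49.2 = 0.0162298.
Memoryless: P(X > 81.09+63.7 | X > 81.09) = P(X > 63.7) = e^(−0.0162298·63.7) ≈ 0.3556.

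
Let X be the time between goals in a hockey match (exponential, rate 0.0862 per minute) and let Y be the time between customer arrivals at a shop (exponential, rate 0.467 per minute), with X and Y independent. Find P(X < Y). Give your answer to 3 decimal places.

λ_1 = 0.0862, λ_2 = 0.467.
For independent exponentials, P(X < Y) = λ_1/(λ_1+λ_2) = 0.0862/0.5532 ≈ 0.156.

0.156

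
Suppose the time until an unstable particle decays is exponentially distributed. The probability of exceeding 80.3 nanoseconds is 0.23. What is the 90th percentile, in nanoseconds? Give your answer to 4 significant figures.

125.8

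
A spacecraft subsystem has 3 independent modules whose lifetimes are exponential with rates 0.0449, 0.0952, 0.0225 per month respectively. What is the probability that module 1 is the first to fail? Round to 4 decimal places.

0.2761

The time to first failure is exponential with rate Σλ = 0.0449 + 0.0952 + 0.0225 = 0.1626.
P(module 1 first) = λ_1/Σλ = 0.0449/0.1626 ≈ 0.2761.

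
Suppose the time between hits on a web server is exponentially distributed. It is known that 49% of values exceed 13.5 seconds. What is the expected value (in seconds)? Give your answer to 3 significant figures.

e^(−λ·13.5) = 0.49 ⇒ λ = −ln(0.49)/13.5 = 0.0528407.
Mean = 1/λ = 18.9248 seconds.

18.9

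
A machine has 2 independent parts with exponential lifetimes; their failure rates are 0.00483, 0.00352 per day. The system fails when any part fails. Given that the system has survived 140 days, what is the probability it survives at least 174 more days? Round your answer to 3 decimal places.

0.234

Time to first failure ~ Exp(Σλ) with Σλ = 0.00835.
By memorylessness, P(T > 140+174 | T > 140) = P(T > 174) = e^(−0.00835·174) ≈ 0.234.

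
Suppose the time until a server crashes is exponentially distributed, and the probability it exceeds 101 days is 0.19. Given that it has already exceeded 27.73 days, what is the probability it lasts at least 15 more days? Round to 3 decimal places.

From e^(−λ·101) = 0.19, λ = −ln(0.19)/101 = 0.0164429.
Memoryless: P(X > 27.73+15 | X > 27.73) = P(X > 15) = e^(−0.0164429·15) ≈ 0.781.

0.781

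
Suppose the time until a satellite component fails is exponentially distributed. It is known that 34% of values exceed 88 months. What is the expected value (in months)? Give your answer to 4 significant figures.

81.57

e^(−λ·88) = 0.34 ⇒ λ = −ln(0.34)/88 = 0.0122592.
Mean = 1/λ = 81.5714 months.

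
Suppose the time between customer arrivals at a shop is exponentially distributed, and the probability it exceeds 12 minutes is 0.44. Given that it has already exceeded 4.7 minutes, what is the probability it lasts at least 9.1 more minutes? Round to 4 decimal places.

From e^(−λ·12) = 0.44, λ = −ln(0.44)/12 = 0.068415.
Memoryless: P(X > 4.7+9.1 | X > 4.7) = P(X > 9.1) = e^(−0.068415·9.1) ≈ 0.5366.

0.5366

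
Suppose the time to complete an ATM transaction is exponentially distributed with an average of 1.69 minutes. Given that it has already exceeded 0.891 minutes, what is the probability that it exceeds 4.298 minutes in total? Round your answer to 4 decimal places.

0.1332

The rate is λ = 1/1.69 = 0.591716 per minute.
By the memoryless property, P(X > 0.891+3.407 | X > 0.891) = P(X > 3.407).
P(X > 3.407) = e^(−2.016) ≈ 0.1332.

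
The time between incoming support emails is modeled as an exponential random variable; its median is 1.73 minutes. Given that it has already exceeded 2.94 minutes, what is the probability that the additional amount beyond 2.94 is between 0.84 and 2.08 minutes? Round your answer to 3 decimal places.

For an exponential, median = ln(2)/λ, so λ = ln 2 / 1.73 = 0.400663 per minute.
Memoryless: the residual past 2.94 is again Exp(λ).
P(0.84 < residual < 2.08) = e^(−λ·0.84) − e^(−λ·2.08) = 0.71423 − 0.43458 ≈ 0.280.

0.280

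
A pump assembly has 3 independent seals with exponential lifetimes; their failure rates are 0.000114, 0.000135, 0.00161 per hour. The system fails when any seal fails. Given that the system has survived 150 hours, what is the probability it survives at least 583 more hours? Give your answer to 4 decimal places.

0.3383

Time to first failure ~ Exp(Σλ) with Σλ = 0.001859.
By memorylessness, P(T > 150+583 | T > 150) = P(T > 583) = e^(−0.001859·583) ≈ 0.3383.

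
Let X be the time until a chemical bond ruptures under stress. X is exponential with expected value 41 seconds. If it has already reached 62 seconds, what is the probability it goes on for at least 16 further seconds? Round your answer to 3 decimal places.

0.677

The rate is λ = 1/41 = 0.0243902 per second.
The exponential is memoryless, so the remaining time is again Exp(λ): the condition X > 62 is irrelevant.
P(X > 16) = e^(−0.39024) ≈ 0.677.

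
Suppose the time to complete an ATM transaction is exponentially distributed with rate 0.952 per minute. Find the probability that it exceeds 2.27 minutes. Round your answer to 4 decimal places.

0.1152

P(X > 2.27) = e^(−λ·2.27) = e^(−2.161) ≈ 0.1152.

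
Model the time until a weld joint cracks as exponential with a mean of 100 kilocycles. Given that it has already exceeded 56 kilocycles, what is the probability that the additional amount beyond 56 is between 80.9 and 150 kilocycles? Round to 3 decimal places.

The rate is λ = 1/100 = 0.01 per kilocycle.
Memoryless: the residual past 56 is again Exp(λ).
P(80.9 < residual < 150) = e^(−λ·80.9) − e^(−λ·150) = 0.44530 − 0.22313 ≈ 0.222.

0.222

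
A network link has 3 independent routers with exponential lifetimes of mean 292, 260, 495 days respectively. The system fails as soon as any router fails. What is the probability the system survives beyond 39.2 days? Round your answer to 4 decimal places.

0.6947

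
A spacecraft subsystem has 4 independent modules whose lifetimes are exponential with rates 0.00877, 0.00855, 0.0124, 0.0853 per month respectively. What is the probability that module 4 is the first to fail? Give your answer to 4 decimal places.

0.7416

The time to first failure is exponential with rate Σλ = 0.00877 + 0.00855 + 0.0124 + 0.0853 = 0.11502.
P(module 4 first) = λ_4/Σλ = 0.0853/0.11502 ≈ 0.7416.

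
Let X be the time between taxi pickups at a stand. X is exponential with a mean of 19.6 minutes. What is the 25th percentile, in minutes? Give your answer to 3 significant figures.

The rate is λ = 1/19.6 = 0.0510204 per minute.
Set 1 − e^(−λt) = 0.25, so t = −ln(0.75)/λ = 0.28768/0.0510204 ≈ 5.63857 minutes.

5.64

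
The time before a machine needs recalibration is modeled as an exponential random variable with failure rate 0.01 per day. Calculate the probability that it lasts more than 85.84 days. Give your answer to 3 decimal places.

P(X > 85.84) = e^(−λ·85.84) = e^(−0.8584) ≈ 0.424.

0.424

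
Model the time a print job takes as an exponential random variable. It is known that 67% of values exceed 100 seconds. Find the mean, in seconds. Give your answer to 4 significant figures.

e^(−λ·100) = 0.67 ⇒ λ = −ln(0.67)/100 = 0.00400478.
Mean = 1/λ = 249.702 seconds.

249.7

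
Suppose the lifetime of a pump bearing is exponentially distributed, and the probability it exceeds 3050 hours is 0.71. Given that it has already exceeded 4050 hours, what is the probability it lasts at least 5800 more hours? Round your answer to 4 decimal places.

From e^(−λ·3050) = 0.71, λ = −ln(0.71)/3050 = 0.000112292.
Memoryless: P(X > 4050+5800 | X > 4050) = P(X > 5800) = e^(−0.000112292·5800) ≈ 0.5214.

0.5214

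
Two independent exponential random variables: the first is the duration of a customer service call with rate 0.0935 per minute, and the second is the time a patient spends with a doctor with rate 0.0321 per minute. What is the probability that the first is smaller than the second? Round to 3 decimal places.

0.744

λ_1 = 0.0935, λ_2 = 0.0321.
For independent exponentials, P(the first < the second) = λ_1/(λ_1+λ_2) = 0.0935/0.1256 ≈ 0.744.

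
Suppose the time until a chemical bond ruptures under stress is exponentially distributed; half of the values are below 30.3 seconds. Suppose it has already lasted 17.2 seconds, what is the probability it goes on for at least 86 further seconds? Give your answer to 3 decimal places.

For an exponential, median = ln(2)/λ, so λ = ln 2 / 30.3 = 0.0228761 per second.
By the memoryless property, P(X > 17.2+86 | X > 17.2) = P(X > 86).
P(X > 86) = e^(−1.9673) ≈ 0.140.

0.140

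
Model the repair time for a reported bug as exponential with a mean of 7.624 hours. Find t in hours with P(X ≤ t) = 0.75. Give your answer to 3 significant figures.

10.6

The rate is λ = 1/7.624 = 0.131165 per hour.
Set 1 − e^(−λt) = 0.75, so t = −ln(0.25)/λ = 1.3863/0.131165 ≈ 10.5691 hours.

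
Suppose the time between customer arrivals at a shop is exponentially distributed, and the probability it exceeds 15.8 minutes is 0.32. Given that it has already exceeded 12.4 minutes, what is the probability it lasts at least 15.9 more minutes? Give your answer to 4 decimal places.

0.3177

From e^(−λ·15.8) = 0.32, λ = −ln(0.32)/15.8 = 0.0721161.
Memoryless: P(X > 12.4+15.9 | X > 12.4) = P(X > 15.9) = e^(−0.0721161·15.9) ≈ 0.3177.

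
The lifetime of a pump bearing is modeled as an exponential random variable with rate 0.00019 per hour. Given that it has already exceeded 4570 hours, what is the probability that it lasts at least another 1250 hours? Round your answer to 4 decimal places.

P(X > s+t | X > s) = e^(−λ(s+t))/e^(−λs) = e^(−λt), independent of s = 4570.
P(X > 1250) = e^(−0.2375) ≈ 0.7886.

0.7886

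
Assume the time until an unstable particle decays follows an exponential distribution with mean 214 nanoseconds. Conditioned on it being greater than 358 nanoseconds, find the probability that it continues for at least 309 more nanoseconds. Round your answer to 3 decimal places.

The rate is λ = 1/214 = 0.0046729 per nanosecond.
By the memoryless property, P(X > 358+309 | X > 358) = P(X > 309).
P(X > 309) = e^(−1.4439) ≈ 0.236.

0.236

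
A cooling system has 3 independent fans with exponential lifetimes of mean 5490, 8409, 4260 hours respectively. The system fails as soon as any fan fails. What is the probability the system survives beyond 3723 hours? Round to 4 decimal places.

0.1360

The first failure time is exponential with rate Σλ_i = 1/5490 + 1/8409 + 1/4260 = 0.000535811 per hour.
P(min > 3723) = e^(−0.000535811·3723) = e^(−1.9948) ≈ 0.1360.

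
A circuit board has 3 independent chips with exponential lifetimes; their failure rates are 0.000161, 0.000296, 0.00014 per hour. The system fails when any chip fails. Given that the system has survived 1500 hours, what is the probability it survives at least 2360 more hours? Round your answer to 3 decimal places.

0.244

Time to first failure ~ Exp(Σλ) with Σλ = 0.000597.
By memorylessness, P(T > 1500+2360 | T > 1500) = P(T > 2360) = e^(−0.000597·2360) ≈ 0.244.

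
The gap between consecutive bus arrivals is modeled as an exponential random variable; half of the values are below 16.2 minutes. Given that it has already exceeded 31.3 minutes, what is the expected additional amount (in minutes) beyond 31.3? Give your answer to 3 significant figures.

23.4

For an exponential, median = ln(2)/λ, so λ = ln 2 / 16.2 = 0.0427869 per minute.
By memorylessness, the remaining amount past any threshold is again Exp(λ) with mean 1/λ = 23.3717 minutes.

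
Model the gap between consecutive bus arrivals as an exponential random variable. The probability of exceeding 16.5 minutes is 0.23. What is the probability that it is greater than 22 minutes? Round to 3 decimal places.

0.141

e^(−λ·16.5) = 0.23 ⇒ λ = −ln(0.23)/16.5 = 0.0890713.
P(X > 22) = e^(−0.0890713·22) = e^(−1.9596) ≈ 0.141.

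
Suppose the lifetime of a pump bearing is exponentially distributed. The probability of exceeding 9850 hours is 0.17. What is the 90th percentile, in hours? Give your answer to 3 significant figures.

e^(−λ·9850) = 0.17 ⇒ λ = −ln(0.17)/9850 = 0.000179894.
90th percentile: 1 − e^(−λt) = 0.9, t = −ln(0.1)/λ = 12799.7 hours.

12800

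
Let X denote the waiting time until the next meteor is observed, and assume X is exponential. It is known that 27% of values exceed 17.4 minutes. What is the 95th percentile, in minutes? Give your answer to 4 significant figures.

e^(−λ·17.4) = 0.27 ⇒ λ = −ln(0.27)/17.4 = 0.075249.
95th percentile: 1 − e^(−λt) = 0.95, t = −ln(0.05)/λ = 39.8109 minutes.

39.81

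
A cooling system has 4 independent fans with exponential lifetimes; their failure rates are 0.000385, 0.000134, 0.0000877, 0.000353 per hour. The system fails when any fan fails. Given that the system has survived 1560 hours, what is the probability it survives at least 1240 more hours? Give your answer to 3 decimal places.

0.304

Time to first failure ~ Exp(Σλ) with Σλ = 0.0009597.
By memorylessness, P(T > 1560+1240 | T > 1560) = P(T > 1240) = e^(−0.0009597·1240) ≈ 0.304.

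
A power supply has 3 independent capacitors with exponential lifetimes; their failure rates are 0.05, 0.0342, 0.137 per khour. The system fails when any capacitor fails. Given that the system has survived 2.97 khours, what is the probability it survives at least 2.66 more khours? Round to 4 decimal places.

0.5552

Time to first failure ~ Exp(Σλ) with Σλ = 0.2212.
By memorylessness, P(T > 2.97+2.66 | T > 2.97) = P(T > 2.66) = e^(−0.2212·2.66) ≈ 0.5552.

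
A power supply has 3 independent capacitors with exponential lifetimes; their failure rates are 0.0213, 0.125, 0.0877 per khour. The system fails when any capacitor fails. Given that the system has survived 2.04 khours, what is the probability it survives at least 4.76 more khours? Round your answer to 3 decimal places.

Time to first failure ~ Exp(Σλ) with Σλ = 0.234.
By memorylessness, P(T > 2.04+4.76 | T > 2.04) = P(T > 4.76) = e^(−0.234·4.76) ≈ 0.328.

0.328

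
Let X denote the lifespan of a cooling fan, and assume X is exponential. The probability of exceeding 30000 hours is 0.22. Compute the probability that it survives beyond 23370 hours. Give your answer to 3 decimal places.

0.307

e^(−λ·30000) = 0.22 ⇒ λ = −ln(0.22)/30000 = 0.0000504709.
P(X > 23370) = e^(−0.0000504709·23370) = e^(−1.1795) ≈ 0.307.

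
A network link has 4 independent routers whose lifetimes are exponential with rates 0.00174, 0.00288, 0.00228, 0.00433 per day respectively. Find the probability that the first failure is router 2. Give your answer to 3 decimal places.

0.256

The time to first failure is exponential with rate Σλ = 0.00174 + 0.00288 + 0.00228 + 0.00433 = 0.01123.
P(router 2 first) = λ_2/Σλ = 0.00288/0.01123 ≈ 0.256.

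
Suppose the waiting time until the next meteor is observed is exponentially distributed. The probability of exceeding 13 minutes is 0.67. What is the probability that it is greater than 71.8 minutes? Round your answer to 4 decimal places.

0.1095

e^(−λ·13) = 0.67 ⇒ λ = −ln(0.67)/13 = 0.030806.
P(X > 71.8) = e^(−0.030806·71.8) = e^(−2.2119) ≈ 0.1095.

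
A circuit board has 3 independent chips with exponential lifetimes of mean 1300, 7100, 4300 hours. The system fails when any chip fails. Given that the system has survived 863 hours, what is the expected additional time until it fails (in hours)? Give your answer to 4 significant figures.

875.2

First-failure rate Σλ = 1/1300 + 1/7100 + 1/4300 = 0.00114263.
By memorylessness the expected residual is 1/Σλ = 875.171 hours, regardless of the 863 already elapsed.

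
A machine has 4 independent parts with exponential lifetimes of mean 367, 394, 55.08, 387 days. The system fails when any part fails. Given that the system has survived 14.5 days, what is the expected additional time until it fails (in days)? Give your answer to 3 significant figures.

38.5

First-failure rate Σλ = 1/367 + 1/394 + 1/55.08 + 1/387 = 0.0260023.
By memorylessness the expected residual is 1/Σλ = 38.4582 days, regardless of the 14.5 already elapsed.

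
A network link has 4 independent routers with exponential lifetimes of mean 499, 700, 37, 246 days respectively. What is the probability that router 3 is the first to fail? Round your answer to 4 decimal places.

0.7828

Rates: λ_i = 1/mean_i → 0.00200401, 0.00142857, 0.027027, 0.00406504; Σλ = 0.0345246.
P(router 3 first) = λ_3/Σλ = 0.027027/0.0345246 ≈ 0.7828.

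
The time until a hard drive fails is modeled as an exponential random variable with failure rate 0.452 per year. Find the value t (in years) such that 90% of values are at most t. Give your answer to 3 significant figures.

Set 1 − e^(−λt) = 0.9, so t = −ln(0.1)/λ = 2.3026/0.452 ≈ 5.09421 years.

5.09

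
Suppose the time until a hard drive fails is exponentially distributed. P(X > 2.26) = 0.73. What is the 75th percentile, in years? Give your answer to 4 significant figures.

9.955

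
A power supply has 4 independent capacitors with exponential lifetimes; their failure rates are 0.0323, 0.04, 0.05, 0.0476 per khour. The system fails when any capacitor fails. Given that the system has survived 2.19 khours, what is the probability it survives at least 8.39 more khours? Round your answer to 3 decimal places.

0.240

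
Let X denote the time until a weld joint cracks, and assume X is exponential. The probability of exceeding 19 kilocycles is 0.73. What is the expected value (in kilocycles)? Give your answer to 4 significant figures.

60.37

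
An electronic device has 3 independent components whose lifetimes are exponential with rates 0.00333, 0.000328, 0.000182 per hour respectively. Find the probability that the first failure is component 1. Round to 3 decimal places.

0.867

The time to first failure is exponential with rate Σλ = 0.00333 + 0.000328 + 0.000182 = 0.00384.
P(component 1 first) = λ_1/Σλ = 0.00333/0.00384 ≈ 0.867.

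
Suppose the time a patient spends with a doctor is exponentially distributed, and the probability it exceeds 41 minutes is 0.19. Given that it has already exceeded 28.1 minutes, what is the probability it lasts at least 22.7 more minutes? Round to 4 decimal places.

0.3987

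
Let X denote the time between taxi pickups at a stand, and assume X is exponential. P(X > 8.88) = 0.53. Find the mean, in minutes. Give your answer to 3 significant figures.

e^(−λ·8.88) = 0.53 ⇒ λ = −ln(0.53)/8.88 = 0.0714953.
Mean = 1/λ = 13.9869 minutes.

14.0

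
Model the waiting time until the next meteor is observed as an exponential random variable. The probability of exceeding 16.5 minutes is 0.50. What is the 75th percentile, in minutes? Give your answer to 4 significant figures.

33.00

e^(−λ·16.5) = 0.50 ⇒ λ = −ln(0.50)/16.5 = 0.0420089.
75th percentile: 1 − e^(−λt) = 0.75, t = −ln(0.25)/λ = 33 minutes.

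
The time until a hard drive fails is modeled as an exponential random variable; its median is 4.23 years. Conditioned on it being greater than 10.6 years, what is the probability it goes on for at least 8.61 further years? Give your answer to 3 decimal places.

0.244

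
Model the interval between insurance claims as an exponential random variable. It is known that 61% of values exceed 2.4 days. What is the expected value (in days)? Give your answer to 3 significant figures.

e^(−λ·2.4) = 0.61 ⇒ λ = −ln(0.61)/2.4 = 0.205957.
Mean = 1/λ = 4.85539 days.

4.86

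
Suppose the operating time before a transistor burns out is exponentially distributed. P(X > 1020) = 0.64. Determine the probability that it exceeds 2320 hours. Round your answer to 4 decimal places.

0.3624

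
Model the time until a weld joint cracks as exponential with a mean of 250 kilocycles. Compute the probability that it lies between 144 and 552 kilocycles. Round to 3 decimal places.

The rate is λ = 1/250 = 0.004 per kilocycle.
P(144 < X < 552) = e^(−λ·144) − e^(−λ·552) = 0.56214 − 0.10992 ≈ 0.452.

0.452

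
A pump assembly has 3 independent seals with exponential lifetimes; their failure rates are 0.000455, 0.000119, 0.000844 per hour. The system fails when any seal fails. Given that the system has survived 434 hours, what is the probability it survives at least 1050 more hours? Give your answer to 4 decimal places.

0.2256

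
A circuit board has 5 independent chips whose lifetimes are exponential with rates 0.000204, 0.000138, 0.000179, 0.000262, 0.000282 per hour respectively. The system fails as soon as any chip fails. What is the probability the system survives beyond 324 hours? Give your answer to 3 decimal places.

The time to first failure is exponential with rate Σλ = 0.000204 + 0.000138 + 0.000179 + 0.000262 + 0.000282 = 0.001065.
P(min > 324) = e^(−0.001065·324) = e^(−0.34506) ≈ 0.708.

0.708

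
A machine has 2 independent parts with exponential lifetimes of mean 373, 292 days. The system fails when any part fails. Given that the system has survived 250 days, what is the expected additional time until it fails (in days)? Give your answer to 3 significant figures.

164

First-failure rate Σλ = 1/373 + 1/292 = 0.00610562.
By memorylessness the expected residual is 1/Σλ = 163.783 days, regardless of the 250 already elapsed.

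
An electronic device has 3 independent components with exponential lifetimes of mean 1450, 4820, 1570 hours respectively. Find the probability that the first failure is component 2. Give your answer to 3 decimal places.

Rates: λ_i = 1/mean_i → 0.000689655, 0.000207469, 0.000636943; Σλ = 0.00153407.
P(component 2 first) = λ_2/Σλ = 0.000207469/0.00153407 ≈ 0.135.

0.135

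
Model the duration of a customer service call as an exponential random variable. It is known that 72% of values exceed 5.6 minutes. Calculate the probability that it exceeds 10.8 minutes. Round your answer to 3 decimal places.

e^(−λ·5.6) = 0.72 ⇒ λ = −ln(0.72)/5.6 = 0.0586614.
P(X > 10.8) = e^(−0.0586614·10.8) = e^(−0.63354) ≈ 0.531.

0.531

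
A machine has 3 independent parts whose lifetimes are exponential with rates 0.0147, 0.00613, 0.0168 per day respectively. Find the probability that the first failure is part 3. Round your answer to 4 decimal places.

The time to first failure is exponential with rate Σλ = 0.0147 + 0.00613 + 0.0168 = 0.03763.
P(part 3 first) = λ_3/Σλ = 0.0168/0.03763 ≈ 0.4465.

0.4465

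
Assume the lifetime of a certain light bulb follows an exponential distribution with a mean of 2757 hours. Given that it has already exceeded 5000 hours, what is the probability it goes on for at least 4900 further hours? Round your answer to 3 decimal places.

The rate is λ = 1/2757 = 0.000362713 per hour.
P(X > s+t | X > s) = e^(−λ(s+t))/e^(−λs) = e^(−λt), independent of s = 5000.
P(X > 4900) = e^(−1.7773) ≈ 0.169.

0.169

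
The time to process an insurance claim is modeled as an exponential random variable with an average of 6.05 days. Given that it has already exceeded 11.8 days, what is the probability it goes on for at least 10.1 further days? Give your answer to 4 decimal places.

The rate is λ = 1/6.05 = 0.165289 per day.
The exponential is memoryless, so the remaining time is again Exp(λ): the condition X > 11.8 is irrelevant.
P(X > 10.1) = e^(−1.6694) ≈ 0.1884.

0.1884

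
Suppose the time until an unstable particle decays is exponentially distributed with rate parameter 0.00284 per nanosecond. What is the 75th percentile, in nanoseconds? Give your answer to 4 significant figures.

Set 1 − e^(−λt) = 0.75, so t = −ln(0.25)/λ = 1.3863/0.00284 ≈ 488.132 nanoseconds.

488.1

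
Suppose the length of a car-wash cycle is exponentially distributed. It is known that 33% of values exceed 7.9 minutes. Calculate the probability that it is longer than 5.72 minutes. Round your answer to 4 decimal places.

e^(−λ·7.9) = 0.33 ⇒ λ = −ln(0.33)/7.9 = 0.140337.
P(X > 5.72) = e^(−0.140337·5.72) = e^(−0.80273) ≈ 0.4481.

0.4481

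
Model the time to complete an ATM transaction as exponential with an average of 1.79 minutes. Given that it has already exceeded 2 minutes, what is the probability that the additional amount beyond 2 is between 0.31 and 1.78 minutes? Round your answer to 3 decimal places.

0.471

The rate is λ = 1/1.79 = 0.558659 per minute.
Memoryless: the residual past 2 is again Exp(λ).
P(0.31 < residual < 1.78) = e^(−λ·0.31) − e^(−λ·1.78) = 0.84098 − 0.36994 ≈ 0.471.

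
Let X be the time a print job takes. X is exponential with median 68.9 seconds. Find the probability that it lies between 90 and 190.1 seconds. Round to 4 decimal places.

0.2567

For an exponential, median = ln(2)/λ, so λ = ln 2 / 68.9 = 0.0100602 per second.
P(90 < X < 190.1) = e^(−λ·90) − e^(−λ·190.1) = 0.40437 − 0.14772 ≈ 0.2567.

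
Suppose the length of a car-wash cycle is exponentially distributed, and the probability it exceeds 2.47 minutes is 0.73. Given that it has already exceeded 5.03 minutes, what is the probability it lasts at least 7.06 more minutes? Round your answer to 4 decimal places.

0.4068

From e^(−λ·2.47) = 0.73, λ = −ln(0.73)/2.47 = 0.127413.
Memoryless: P(X > 5.03+7.06 | X > 5.03) = P(X > 7.06) = e^(−0.127413·7.06) ≈ 0.4068.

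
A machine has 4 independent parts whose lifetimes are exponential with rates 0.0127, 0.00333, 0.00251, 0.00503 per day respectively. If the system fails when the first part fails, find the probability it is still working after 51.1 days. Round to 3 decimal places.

0.300

The time to first failure is exponential with rate Σλ = 0.0127 + 0.00333 + 0.00251 + 0.00503 = 0.02357.
P(min > 51.1) = e^(−0.02357·51.1) = e^(−1.2044) ≈ 0.300.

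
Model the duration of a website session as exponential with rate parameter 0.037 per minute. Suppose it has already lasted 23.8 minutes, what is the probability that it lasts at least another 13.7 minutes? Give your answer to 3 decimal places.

The exponential is memoryless, so the remaining time is again Exp(λ): the condition X > 23.8 is irrelevant.
P(X > 13.7) = e^(−0.5069) ≈ 0.602.

0.602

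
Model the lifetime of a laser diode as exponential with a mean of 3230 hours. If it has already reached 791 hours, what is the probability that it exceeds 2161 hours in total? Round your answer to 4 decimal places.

The rate is λ = 1/3230 = 0.000309598 per hour.
The exponential is memoryless, so the remaining time is again Exp(λ): the condition X > 791 is irrelevant.
P(X > 1370) = e^(−0.42415) ≈ 0.6543.

0.6543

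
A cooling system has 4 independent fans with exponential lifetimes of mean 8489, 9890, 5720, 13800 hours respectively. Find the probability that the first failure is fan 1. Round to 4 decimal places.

0.2527

Rates: λ_i = 1/mean_i → 0.0001178, 0.000101112, 0.000174825, 0.0000724638; Σλ = 0.000466201.
P(fan 1 first) = λ_1/Σλ = 0.0001178/0.000466201 ≈ 0.2527.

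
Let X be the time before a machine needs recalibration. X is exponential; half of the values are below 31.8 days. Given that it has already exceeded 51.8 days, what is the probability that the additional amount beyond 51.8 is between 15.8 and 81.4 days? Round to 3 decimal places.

0.539

For an exponential, median = ln(2)/λ, so λ = ln 2 / 31.8 = 0.0217971 per day.
Memoryless: the residual past 51.8 is again Exp(λ).
P(15.8 < residual < 81.4) = e^(−λ·15.8) − e^(−λ·81.4) = 0.70865 − 0.16961 ≈ 0.539.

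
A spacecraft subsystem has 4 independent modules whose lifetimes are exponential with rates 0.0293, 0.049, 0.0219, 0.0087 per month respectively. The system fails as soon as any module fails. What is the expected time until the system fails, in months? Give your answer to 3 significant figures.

9.18

The time to first failure is exponential with rate Σλ = 0.0293 + 0.049 + 0.0219 + 0.0087 = 0.1089.
E[min] = 1/Σλ = 1/0.1089 = 9.18274 months.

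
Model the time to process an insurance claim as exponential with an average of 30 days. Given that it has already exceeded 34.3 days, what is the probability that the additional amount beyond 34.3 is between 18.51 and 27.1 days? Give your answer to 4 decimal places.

0.1343

The rate is λ = 1/30 = 0.0333333 per day.
Memoryless: the residual past 34.3 is again Exp(λ).
P(18.51 < residual < 27.1) = e^(−λ·18.51) − e^(−λ·27.1) = 0.53956 − 0.40522 ≈ 0.1343.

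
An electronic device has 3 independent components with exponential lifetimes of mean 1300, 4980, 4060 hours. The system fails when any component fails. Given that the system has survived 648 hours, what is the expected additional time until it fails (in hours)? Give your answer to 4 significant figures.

First-failure rate Σλ = 1/1300 + 1/4980 + 1/4060 = 0.00121634.
By memorylessness the expected residual is 1/Σλ = 822.139 hours, regardless of the 648 already elapsed.

822.1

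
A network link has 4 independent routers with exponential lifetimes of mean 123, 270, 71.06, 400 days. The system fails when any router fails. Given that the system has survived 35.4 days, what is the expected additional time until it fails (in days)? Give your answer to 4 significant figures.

First-failure rate Σλ = 1/123 + 1/270 + 1/71.06 + 1/400 = 0.0284064.
By memorylessness the expected residual is 1/Σλ = 35.2033 days, regardless of the 35.4 already elapsed.

35.20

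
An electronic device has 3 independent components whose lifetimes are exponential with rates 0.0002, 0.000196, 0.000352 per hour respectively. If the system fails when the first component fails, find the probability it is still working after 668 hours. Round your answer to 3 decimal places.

The time to first failure is exponential with rate Σλ = 0.0002 + 0.000196 + 0.000352 = 0.000748.
P(min > 668) = e^(−0.000748·668) = e^(−0.49966) ≈ 0.607.

0.607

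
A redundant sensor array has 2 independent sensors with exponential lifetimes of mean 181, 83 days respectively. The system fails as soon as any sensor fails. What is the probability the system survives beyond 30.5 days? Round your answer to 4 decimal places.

0.5851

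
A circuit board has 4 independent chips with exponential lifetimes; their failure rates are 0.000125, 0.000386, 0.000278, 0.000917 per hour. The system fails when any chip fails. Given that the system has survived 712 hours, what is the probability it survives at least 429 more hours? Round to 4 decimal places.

Time to first failure ~ Exp(Σλ) with Σλ = 0.001706.
By memorylessness, P(T > 712+429 | T > 712) = P(T > 429) = e^(−0.001706·429) ≈ 0.4810.

0.4810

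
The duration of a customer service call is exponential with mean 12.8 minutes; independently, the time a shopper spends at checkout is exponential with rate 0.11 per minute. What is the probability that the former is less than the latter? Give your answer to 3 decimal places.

0.415

λ_1 = 1/12.8 = 0.078125, λ_2 = 0.11.
For independent exponentials, P(the former < the latter) = λ_1/(λ_1+λ_2) = 0.078125/0.188125 ≈ 0.415.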